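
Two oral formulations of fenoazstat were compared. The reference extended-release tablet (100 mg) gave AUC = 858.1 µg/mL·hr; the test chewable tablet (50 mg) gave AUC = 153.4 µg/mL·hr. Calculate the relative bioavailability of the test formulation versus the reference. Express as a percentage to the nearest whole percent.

F_rel = (AUC_test/D_test) / (AUC_ref/D_ref)
      = (153.4/50) / (858.1/100)
      = 3.068 / 8.581 = 0.3575 = 35.75%

F_rel = 36%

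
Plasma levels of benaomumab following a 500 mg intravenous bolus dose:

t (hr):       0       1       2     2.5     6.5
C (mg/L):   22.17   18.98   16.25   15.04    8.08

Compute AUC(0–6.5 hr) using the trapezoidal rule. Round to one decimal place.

Trapezoidal AUC_0→6.5:
  [0→1]: (22.17+18.98)/2 × 1 = 20.575
  [1→2]: (18.98+16.25)/2 × 1 = 17.615
  [2→2.5]: (16.25+15.04)/2 × 0.5 = 7.8225
  [2.5→6.5]: (15.04+8.08)/2 × 4 = 46.24
  Sum = 92.2525 mg/L·hr

AUC = 92.3 mg/L·hr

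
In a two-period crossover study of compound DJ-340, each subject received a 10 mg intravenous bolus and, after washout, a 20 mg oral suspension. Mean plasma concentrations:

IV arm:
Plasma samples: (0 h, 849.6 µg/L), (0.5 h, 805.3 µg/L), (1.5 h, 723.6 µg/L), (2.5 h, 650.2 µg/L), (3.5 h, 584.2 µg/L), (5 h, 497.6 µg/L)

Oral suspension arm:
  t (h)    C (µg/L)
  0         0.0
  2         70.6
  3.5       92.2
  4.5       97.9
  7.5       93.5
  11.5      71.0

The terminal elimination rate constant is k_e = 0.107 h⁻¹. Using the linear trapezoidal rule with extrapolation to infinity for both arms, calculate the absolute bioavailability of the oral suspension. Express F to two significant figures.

F = 0.099

Trapezoidal AUC_0→5 (IV):
  [0→0.5]: (849.6+805.3)/2 × 0.5 = 413.725
  [0.5→1.5]: (805.3+723.6)/2 × 1 = 764.45
  [1.5→2.5]: (723.6+650.2)/2 × 1 = 686.9
  [2.5→3.5]: (650.2+584.2)/2 × 1 = 617.2
  [3.5→5]: (584.2+497.6)/2 × 1.5 = 811.35
  Sum = 3293.625 µg/L·h
IV tail: 497.6/0.107 = 4650.467; AUC_iv,0→∞ = 3293.625 + 4650.467 = 7944.092 µg/L·h
Trapezoidal AUC_0→11.5 (oral suspension):
  [0→2]: (0.0+70.6)/2 × 2 = 70.6
  [2→3.5]: (70.6+92.2)/2 × 1.5 = 122.1
  [3.5→4.5]: (92.2+97.9)/2 × 1 = 95.05
  [4.5→7.5]: (97.9+93.5)/2 × 3 = 287.1
  [7.5→11.5]: (93.5+71.0)/2 × 4 = 329.0
  Sum = 903.85 µg/L·h
oral suspension tail: 71.0/0.107 = 663.551; AUC_ev,0→∞ = 903.85 + 663.551 = 1567.401 µg/L·h
F = (AUC_ev/D_ev)/(AUC_iv/D_iv) = (1567.401/20)/(7944.092/10) = 78.37005/794.4092 = 0.0987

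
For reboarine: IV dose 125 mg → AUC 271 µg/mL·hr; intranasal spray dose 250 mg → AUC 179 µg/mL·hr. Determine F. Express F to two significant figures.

F = (AUC_ev / D_ev) / (AUC_iv / D_iv)
  = (179/250) / (271/125)
  = 0.716 / 2.168 = 0.3303

F = 0.33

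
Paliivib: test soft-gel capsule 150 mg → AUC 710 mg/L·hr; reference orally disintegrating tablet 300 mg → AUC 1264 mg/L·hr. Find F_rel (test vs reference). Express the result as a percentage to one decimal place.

F_rel = (AUC_test/D_test) / (AUC_ref/D_ref)
      = (710/150) / (1264/300)
      = 4.73333 / 4.21333 = 1.1234 = 112.34%

F_rel = 112.3%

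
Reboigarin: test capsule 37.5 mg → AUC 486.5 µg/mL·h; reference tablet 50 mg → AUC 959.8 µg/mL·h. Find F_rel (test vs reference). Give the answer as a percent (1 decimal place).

F_rel = (AUC_test/D_test) / (AUC_ref/D_ref)
      = (486.5/37.5) / (959.8/50)
      = 12.9733 / 19.196 = 0.6758 = 67.58%

F_rel = 67.6%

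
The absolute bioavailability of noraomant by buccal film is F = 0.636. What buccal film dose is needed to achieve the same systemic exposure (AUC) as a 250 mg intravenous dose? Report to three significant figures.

For equal systemic exposure: F × D_ev = D_iv
D_ev = D_iv / F = 250 / 0.636 = 393.082 mg

D_buccal = 393 mg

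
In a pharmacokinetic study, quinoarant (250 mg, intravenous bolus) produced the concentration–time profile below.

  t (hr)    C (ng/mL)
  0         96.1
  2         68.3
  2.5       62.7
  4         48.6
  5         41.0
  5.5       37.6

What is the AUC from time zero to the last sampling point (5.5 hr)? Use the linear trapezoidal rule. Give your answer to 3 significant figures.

AUC = 345 ng/mL·hr

Trapezoidal AUC_0→5.5:
  [0→2]: (96.1+68.3)/2 × 2 = 164.4
  [2→2.5]: (68.3+62.7)/2 × 0.5 = 32.75
  [2.5→4]: (62.7+48.6)/2 × 1.5 = 83.475
  [4→5]: (48.6+41.0)/2 × 1 = 44.8
  [5→5.5]: (41.0+37.6)/2 × 0.5 = 19.65
  Sum = 345.075 ng/mL·hr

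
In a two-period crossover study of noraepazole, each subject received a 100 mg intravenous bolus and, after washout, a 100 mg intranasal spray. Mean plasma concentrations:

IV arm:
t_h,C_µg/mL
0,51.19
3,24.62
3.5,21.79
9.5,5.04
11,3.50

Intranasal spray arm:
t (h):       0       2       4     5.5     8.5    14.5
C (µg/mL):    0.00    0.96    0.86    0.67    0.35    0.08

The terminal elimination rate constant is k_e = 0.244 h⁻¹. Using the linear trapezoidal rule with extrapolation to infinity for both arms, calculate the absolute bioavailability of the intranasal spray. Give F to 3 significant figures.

F = 0.0312

Trapezoidal AUC_0→11 (IV):
  [0→3]: (51.19+24.62)/2 × 3 = 113.715
  [3→3.5]: (24.62+21.79)/2 × 0.5 = 11.6025
  [3.5→9.5]: (21.79+5.04)/2 × 6 = 80.49
  [9.5→11]: (5.04+3.50)/2 × 1.5 = 6.405
  Sum = 212.2125 µg/mL·h
IV tail: 3.50/0.244 = 14.344; AUC_iv,0→∞ = 212.2125 + 14.344 = 226.5565 µg/mL·h
Trapezoidal AUC_0→14.5 (intranasal spray):
  [0→2]: (0.00+0.96)/2 × 2 = 0.96
  [2→4]: (0.96+0.86)/2 × 2 = 1.82
  [4→5.5]: (0.86+0.67)/2 × 1.5 = 1.1475
  [5.5→8.5]: (0.67+0.35)/2 × 3 = 1.53
  [8.5→14.5]: (0.35+0.08)/2 × 6 = 1.29
  Sum = 6.7475 µg/mL·h
intranasal spray tail: 0.08/0.244 = 0.328; AUC_ev,0→∞ = 6.7475 + 0.328 = 7.0755 µg/mL·h
F = (AUC_ev/D_ev)/(AUC_iv/D_iv) = (7.0755/100)/(226.5565/100) = 0.070755/2.265565 = 0.0312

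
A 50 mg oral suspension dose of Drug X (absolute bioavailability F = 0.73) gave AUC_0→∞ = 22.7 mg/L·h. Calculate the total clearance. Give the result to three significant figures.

CL = 1.61 L/h

CL = F × Dose / AUC_0→∞
   = 0.73 × 50 / 22.7 = 1.60793 L/h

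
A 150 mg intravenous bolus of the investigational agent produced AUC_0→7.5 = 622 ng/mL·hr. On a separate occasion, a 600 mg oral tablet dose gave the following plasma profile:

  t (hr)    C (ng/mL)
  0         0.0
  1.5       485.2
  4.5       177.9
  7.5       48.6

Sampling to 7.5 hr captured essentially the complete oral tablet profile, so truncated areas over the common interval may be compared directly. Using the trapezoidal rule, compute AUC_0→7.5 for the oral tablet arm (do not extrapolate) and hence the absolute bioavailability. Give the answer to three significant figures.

Trapezoidal AUC_0→7.5 (oral tablet):
  [0→1.5]: (0.0+485.2)/2 × 1.5 = 363.9
  [1.5→4.5]: (485.2+177.9)/2 × 3 = 994.65
  [4.5→7.5]: (177.9+48.6)/2 × 3 = 339.75
  Sum = 1698.3 ng/mL·hr
F = (AUC_ev/D_ev)/(AUC_iv/D_iv) = (1698.3/600)/(622/150) = 2.8305/4.14667 = 0.6826

F = 0.683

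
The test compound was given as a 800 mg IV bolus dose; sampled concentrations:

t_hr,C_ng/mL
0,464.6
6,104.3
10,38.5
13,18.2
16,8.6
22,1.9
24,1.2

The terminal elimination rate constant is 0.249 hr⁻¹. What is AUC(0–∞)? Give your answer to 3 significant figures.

Trapezoidal AUC_0→24:
  [0→6]: (464.6+104.3)/2 × 6 = 1706.7
  [6→10]: (104.3+38.5)/2 × 4 = 285.6
  [10→13]: (38.5+18.2)/2 × 3 = 85.05
  [13→16]: (18.2+8.6)/2 × 3 = 40.2
  [16→22]: (8.6+1.9)/2 × 6 = 31.5
  [22→24]: (1.9+1.2)/2 × 2 = 3.1
  Sum = 2152.15 ng/mL·hr
Extrapolated tail: C_last / k_e = 1.2 / 0.249 = 4.819
AUC_0→∞ = 2152.15 + 4.819 = 2156.969 ng/mL·hr

AUC = 2160 ng/mL·hr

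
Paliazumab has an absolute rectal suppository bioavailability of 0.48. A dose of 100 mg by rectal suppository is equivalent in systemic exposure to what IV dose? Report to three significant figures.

D_iv = 48.0 mg

Systemic exposure from an extravascular dose = F × D_ev, so the equivalent IV dose is F × D_ev.
D_iv = F × D_ev = 0.48 × 100 = 48 mg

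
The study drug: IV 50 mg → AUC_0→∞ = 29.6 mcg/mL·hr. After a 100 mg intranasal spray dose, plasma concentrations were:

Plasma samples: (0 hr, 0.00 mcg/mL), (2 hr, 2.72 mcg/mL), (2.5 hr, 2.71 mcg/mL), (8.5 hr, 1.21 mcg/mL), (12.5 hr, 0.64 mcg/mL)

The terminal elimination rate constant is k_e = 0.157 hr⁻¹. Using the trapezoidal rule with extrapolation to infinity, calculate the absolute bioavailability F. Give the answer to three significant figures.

Trapezoidal AUC_0→12.5 (intranasal spray):
  [0→2]: (0.00+2.72)/2 × 2 = 2.72
  [2→2.5]: (2.72+2.71)/2 × 0.5 = 1.3575
  [2.5→8.5]: (2.71+1.21)/2 × 6 = 11.76
  [8.5→12.5]: (1.21+0.64)/2 × 4 = 3.7
  Sum = 19.5375 mcg/mL·hr
Tail: C_last/k_e = 0.64/0.157 = 4.076
AUC_0→∞ (intranasal spray) = 19.5375 + 4.076 = 23.6135 mcg/mL·hr
F = (AUC_ev/D_ev)/(AUC_iv/D_iv) = (23.6135/100)/(29.6/50) = 0.236135/0.592 = 0.3989

F = 0.399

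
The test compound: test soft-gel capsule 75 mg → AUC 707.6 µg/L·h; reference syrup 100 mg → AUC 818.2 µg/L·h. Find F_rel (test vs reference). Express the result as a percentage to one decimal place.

F_rel = 115.3%

F_rel = (AUC_test/D_test) / (AUC_ref/D_ref)
      = (707.6/75) / (818.2/100)
      = 9.43467 / 8.182 = 1.1531 = 115.31%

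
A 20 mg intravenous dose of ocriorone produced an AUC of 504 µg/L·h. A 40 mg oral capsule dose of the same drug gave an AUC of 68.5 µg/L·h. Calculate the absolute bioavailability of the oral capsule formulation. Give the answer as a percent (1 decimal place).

F = (AUC_ev / D_ev) / (AUC_iv / D_iv)
  = (68.5/40) / (504/20)
  = 1.7125 / 25.2 = 0.0680
  = 6.80%

F = 6.8%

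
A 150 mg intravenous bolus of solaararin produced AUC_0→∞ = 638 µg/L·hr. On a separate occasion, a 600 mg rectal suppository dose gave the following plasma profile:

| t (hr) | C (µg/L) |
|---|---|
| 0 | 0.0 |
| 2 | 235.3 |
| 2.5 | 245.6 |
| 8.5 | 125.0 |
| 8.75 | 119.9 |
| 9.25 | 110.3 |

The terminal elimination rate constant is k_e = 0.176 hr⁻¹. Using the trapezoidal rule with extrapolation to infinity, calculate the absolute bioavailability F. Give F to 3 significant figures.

F = 0.855

Trapezoidal AUC_0→9.25 (rectal suppository):
  [0→2]: (0.0+235.3)/2 × 2 = 235.3
  [2→2.5]: (235.3+245.6)/2 × 0.5 = 120.225
  [2.5→8.5]: (245.6+125.0)/2 × 6 = 1111.8
  [8.5→8.75]: (125.0+119.9)/2 × 0.25 = 30.6125
  [8.75→9.25]: (119.9+110.3)/2 × 0.5 = 57.55
  Sum = 1555.4875 µg/L·hr
Tail: C_last/k_e = 110.3/0.176 = 626.705
AUC_0→∞ (rectal suppository) = 1555.4875 + 626.705 = 2182.1925 µg/L·hr
F = (AUC_ev/D_ev)/(AUC_iv/D_iv) = (2182.1925/600)/(638/150) = 3.6369875/4.25333 = 0.8551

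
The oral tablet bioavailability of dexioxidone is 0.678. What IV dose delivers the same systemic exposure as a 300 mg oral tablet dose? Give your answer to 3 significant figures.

Systemic exposure from an extravascular dose = F × D_ev, so the equivalent IV dose is F × D_ev.
D_iv = F × D_ev = 0.678 × 300 = 203.4 mg

D_iv = 203 mg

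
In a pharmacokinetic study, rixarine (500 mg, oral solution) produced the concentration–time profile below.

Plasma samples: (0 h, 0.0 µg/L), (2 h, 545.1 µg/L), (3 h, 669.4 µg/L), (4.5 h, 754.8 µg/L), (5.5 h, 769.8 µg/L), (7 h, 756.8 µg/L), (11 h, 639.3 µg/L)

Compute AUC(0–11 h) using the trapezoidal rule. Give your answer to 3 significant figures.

Trapezoidal AUC_0→11:
  [0→2]: (0.0+545.1)/2 × 2 = 545.1
  [2→3]: (545.1+669.4)/2 × 1 = 607.25
  [3→4.5]: (669.4+754.8)/2 × 1.5 = 1068.15
  [4.5→5.5]: (754.8+769.8)/2 × 1 = 762.3
  [5.5→7]: (769.8+756.8)/2 × 1.5 = 1144.95
  [7→11]: (756.8+639.3)/2 × 4 = 2792.2
  Sum = 6919.95 µg/L·h

AUC = 6920 µg/L·h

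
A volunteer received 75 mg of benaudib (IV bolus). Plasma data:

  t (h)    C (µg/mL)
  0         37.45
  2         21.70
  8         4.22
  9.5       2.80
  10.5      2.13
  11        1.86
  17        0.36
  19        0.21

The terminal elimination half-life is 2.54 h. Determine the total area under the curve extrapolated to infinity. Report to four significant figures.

AUC = 153.6 µg/mL·h

Trapezoidal AUC_0→19:
  [0→2]: (37.45+21.70)/2 × 2 = 59.15
  [2→8]: (21.70+4.22)/2 × 6 = 77.76
  [8→9.5]: (4.22+2.80)/2 × 1.5 = 5.265
  [9.5→10.5]: (2.80+2.13)/2 × 1 = 2.465
  [10.5→11]: (2.13+1.86)/2 × 0.5 = 0.9975
  [11→17]: (1.86+0.36)/2 × 6 = 6.66
  [17→19]: (0.36+0.21)/2 × 2 = 0.57
  Sum = 152.8675 µg/mL·h
k_e = ln2 / t½ = 0.693147 / 2.54 = 0.2729 h^-1
Extrapolated tail: C_last / k_e = 0.21 / 0.2729 = 0.770
AUC_0→∞ = 152.8675 + 0.770 = 153.6375 µg/mL·h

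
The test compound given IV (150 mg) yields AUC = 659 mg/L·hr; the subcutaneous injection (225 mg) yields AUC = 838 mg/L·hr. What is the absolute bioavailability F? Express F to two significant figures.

F = 0.85

F = (AUC_ev / D_ev) / (AUC_iv / D_iv)
  = (838/225) / (659/150)
  = 3.72444 / 4.39333 = 0.8477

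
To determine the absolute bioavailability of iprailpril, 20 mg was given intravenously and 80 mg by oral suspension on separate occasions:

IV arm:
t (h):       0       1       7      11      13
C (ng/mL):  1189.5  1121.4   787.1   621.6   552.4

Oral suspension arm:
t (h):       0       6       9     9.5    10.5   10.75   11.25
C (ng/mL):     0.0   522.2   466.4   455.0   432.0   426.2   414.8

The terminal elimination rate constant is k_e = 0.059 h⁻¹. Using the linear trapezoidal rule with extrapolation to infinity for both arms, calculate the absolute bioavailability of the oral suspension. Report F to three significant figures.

Trapezoidal AUC_0→13 (IV):
  [0→1]: (1189.5+1121.4)/2 × 1 = 1155.45
  [1→7]: (1121.4+787.1)/2 × 6 = 5725.5
  [7→11]: (787.1+621.6)/2 × 4 = 2817.4
  [11→13]: (621.6+552.4)/2 × 2 = 1174.0
  Sum = 10872.35 ng/mL·h
IV tail: 552.4/0.059 = 9362.712; AUC_iv,0→∞ = 10872.35 + 9362.712 = 20235.062 ng/mL·h
Trapezoidal AUC_0→11.25 (oral suspension):
  [0→6]: (0.0+522.2)/2 × 6 = 1566.6
  [6→9]: (522.2+466.4)/2 × 3 = 1482.9
  [9→9.5]: (466.4+455.0)/2 × 0.5 = 230.35
  [9.5→10.5]: (455.0+432.0)/2 × 1 = 443.5
  [10.5→10.75]: (432.0+426.2)/2 × 0.25 = 107.275
  [10.75→11.25]: (426.2+414.8)/2 × 0.5 = 210.25
  Sum = 4040.875 ng/mL·h
oral suspension tail: 414.8/0.059 = 7030.508; AUC_ev,0→∞ = 4040.875 + 7030.508 = 11071.383 ng/mL·h
F = (AUC_ev/D_ev)/(AUC_iv/D_iv) = (11071.383/80)/(20235.062/20) = 138.392/1011.7531 = 0.1368

F = 0.137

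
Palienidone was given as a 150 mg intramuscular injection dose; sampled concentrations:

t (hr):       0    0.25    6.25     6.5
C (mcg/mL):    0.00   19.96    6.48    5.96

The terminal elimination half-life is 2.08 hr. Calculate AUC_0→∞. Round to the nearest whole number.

Trapezoidal AUC_0→6.5:
  [0→0.25]: (0.00+19.96)/2 × 0.25 = 2.495
  [0.25→6.25]: (19.96+6.48)/2 × 6 = 79.32
  [6.25→6.5]: (6.48+5.96)/2 × 0.25 = 1.555
  Sum = 83.37 mcg/mL·hr
k_e = ln2 / t½ = 0.693147 / 2.08 = 0.3332 hr^-1
Extrapolated tail: C_last / k_e = 5.96 / 0.3332 = 17.887
AUC_0→∞ = 83.37 + 17.887 = 101.257 mcg/mL·hr

AUC = 101 mcg/mL·hr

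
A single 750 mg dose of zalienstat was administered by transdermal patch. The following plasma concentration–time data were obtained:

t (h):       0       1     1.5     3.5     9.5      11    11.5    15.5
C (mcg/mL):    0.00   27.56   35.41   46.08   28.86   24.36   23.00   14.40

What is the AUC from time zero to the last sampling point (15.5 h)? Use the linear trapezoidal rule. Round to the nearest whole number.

AUC = 462 mcg/mL·h

Trapezoidal AUC_0→15.5:
  [0→1]: (0.00+27.56)/2 × 1 = 13.78
  [1→1.5]: (27.56+35.41)/2 × 0.5 = 15.7425
  [1.5→3.5]: (35.41+46.08)/2 × 2 = 81.49
  [3.5→9.5]: (46.08+28.86)/2 × 6 = 224.82
  [9.5→11]: (28.86+24.36)/2 × 1.5 = 39.915
  [11→11.5]: (24.36+23.00)/2 × 0.5 = 11.84
  [11.5→15.5]: (23.00+14.40)/2 × 4 = 74.8
  Sum = 462.3875 mcg/mL·h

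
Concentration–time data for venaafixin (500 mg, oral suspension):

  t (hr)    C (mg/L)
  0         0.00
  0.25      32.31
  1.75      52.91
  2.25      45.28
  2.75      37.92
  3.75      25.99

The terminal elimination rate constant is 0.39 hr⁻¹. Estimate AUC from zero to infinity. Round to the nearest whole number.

Trapezoidal AUC_0→3.75:
  [0→0.25]: (0.00+32.31)/2 × 0.25 = 4.03875
  [0.25→1.75]: (32.31+52.91)/2 × 1.5 = 63.915
  [1.75→2.25]: (52.91+45.28)/2 × 0.5 = 24.5475
  [2.25→2.75]: (45.28+37.92)/2 × 0.5 = 20.8
  [2.75→3.75]: (37.92+25.99)/2 × 1 = 31.955
  Sum = 145.25625 mg/L·hr
Extrapolated tail: C_last / k_e = 25.99 / 0.39 = 66.641
AUC_0→∞ = 145.25625 + 66.641 = 211.89725 mg/L·hr

AUC = 212 mg/L·hr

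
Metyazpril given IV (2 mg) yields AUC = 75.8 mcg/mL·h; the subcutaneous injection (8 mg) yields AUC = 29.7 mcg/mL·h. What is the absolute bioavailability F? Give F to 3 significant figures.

F = (AUC_ev / D_ev) / (AUC_iv / D_iv)
  = (29.7/8) / (75.8/2)
  = 3.7125 / 37.9 = 0.0980

F = 0.0980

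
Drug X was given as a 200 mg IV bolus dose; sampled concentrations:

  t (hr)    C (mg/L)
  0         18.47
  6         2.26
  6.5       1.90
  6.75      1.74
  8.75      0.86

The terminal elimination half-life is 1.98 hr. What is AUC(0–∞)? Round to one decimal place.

Trapezoidal AUC_0→8.75:
  [0→6]: (18.47+2.26)/2 × 6 = 62.19
  [6→6.5]: (2.26+1.90)/2 × 0.5 = 1.04
  [6.5→6.75]: (1.90+1.74)/2 × 0.25 = 0.455
  [6.75→8.75]: (1.74+0.86)/2 × 2 = 2.6
  Sum = 66.285 mg/L·hr
k_e = ln2 / t½ = 0.693147 / 1.98 = 0.3501 hr^-1
Extrapolated tail: C_last / k_e = 0.86 / 0.3501 = 2.456
AUC_0→∞ = 66.285 + 2.456 = 68.741 mg/L·hr

AUC = 68.7 mg/L·hr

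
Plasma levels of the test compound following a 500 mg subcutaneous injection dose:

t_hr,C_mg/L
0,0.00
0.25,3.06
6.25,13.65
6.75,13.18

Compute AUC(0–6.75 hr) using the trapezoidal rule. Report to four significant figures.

AUC = 57.22 mg/L·hr

Trapezoidal AUC_0→6.75:
  [0→0.25]: (0.00+3.06)/2 × 0.25 = 0.3825
  [0.25→6.25]: (3.06+13.65)/2 × 6 = 50.13
  [6.25→6.75]: (13.65+13.18)/2 × 0.5 = 6.7075
  Sum = 57.22 mg/L·hr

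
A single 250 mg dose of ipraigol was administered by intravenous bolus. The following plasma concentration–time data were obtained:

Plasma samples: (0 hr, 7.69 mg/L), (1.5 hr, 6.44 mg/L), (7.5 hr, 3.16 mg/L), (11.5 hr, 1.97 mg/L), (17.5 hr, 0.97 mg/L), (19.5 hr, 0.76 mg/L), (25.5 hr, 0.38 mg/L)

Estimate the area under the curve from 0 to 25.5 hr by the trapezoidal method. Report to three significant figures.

AUC = 63.6 mg/L·hr

Trapezoidal AUC_0→25.5:
  [0→1.5]: (7.69+6.44)/2 × 1.5 = 10.5975
  [1.5→7.5]: (6.44+3.16)/2 × 6 = 28.8
  [7.5→11.5]: (3.16+1.97)/2 × 4 = 10.26
  [11.5→17.5]: (1.97+0.97)/2 × 6 = 8.82
  [17.5→19.5]: (0.97+0.76)/2 × 2 = 1.73
  [19.5→25.5]: (0.76+0.38)/2 × 6 = 3.42
  Sum = 63.6275 mg/L·hr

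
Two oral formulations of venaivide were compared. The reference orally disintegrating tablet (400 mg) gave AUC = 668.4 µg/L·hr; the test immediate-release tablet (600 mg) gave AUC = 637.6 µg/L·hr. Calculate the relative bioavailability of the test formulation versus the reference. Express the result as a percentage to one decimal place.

F_rel = 63.6%

F_rel = (AUC_test/D_test) / (AUC_ref/D_ref)
      = (637.6/600) / (668.4/400)
      = 1.06267 / 1.671 = 0.6359 = 63.59%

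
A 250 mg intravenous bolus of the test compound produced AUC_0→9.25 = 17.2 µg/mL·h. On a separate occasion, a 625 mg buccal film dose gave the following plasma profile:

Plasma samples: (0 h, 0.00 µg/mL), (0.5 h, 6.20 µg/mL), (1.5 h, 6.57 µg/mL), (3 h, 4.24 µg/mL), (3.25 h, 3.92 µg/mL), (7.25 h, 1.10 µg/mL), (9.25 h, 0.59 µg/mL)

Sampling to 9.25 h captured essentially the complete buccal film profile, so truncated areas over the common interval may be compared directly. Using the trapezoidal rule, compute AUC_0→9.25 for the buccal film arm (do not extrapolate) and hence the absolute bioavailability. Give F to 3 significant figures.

Trapezoidal AUC_0→9.25 (buccal film):
  [0→0.5]: (0.00+6.20)/2 × 0.5 = 1.55
  [0.5→1.5]: (6.20+6.57)/2 × 1 = 6.385
  [1.5→3]: (6.57+4.24)/2 × 1.5 = 8.1075
  [3→3.25]: (4.24+3.92)/2 × 0.25 = 1.02
  [3.25→7.25]: (3.92+1.10)/2 × 4 = 10.04
  [7.25→9.25]: (1.10+0.59)/2 × 2 = 1.69
  Sum = 28.7925 µg/mL·h
F = (AUC_ev/D_ev)/(AUC_iv/D_iv) = (28.7925/625)/(17.2/250) = 0.046068/0.0688 = 0.6696

F = 0.670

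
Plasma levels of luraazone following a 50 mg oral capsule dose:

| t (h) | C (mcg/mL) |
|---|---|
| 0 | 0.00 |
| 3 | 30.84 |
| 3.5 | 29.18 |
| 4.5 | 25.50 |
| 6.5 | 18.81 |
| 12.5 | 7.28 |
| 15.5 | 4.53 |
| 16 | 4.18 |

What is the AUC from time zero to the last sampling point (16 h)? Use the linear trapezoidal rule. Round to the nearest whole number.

AUC = 231 mcg/mL·h

Trapezoidal AUC_0→16:
  [0→3]: (0.00+30.84)/2 × 3 = 46.26
  [3→3.5]: (30.84+29.18)/2 × 0.5 = 15.005
  [3.5→4.5]: (29.18+25.50)/2 × 1 = 27.34
  [4.5→6.5]: (25.50+18.81)/2 × 2 = 44.31
  [6.5→12.5]: (18.81+7.28)/2 × 6 = 78.27
  [12.5→15.5]: (7.28+4.53)/2 × 3 = 17.715
  [15.5→16]: (4.53+4.18)/2 × 0.5 = 2.1775
  Sum = 231.0775 mcg/mL·h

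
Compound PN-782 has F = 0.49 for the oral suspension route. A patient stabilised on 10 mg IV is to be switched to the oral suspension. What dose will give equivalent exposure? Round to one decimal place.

D_oral = 20.4 mg

For equal systemic exposure: F × D_ev = D_iv
D_ev = D_iv / F = 10 / 0.49 = 20.4082 mg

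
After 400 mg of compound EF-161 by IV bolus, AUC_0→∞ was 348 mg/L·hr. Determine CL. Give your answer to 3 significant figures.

CL = Dose_iv / AUC_0→∞
   = 400 / 348 = 1.14943 L/hr

CL = 1.15 L/hr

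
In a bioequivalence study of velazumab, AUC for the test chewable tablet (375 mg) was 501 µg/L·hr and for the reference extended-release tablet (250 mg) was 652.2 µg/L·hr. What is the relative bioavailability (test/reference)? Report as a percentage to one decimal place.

F_rel = 51.2%

F_rel = (AUC_test/D_test) / (AUC_ref/D_ref)
      = (501/375) / (652.2/250)
      = 1.336 / 2.6088 = 0.5121 = 51.21%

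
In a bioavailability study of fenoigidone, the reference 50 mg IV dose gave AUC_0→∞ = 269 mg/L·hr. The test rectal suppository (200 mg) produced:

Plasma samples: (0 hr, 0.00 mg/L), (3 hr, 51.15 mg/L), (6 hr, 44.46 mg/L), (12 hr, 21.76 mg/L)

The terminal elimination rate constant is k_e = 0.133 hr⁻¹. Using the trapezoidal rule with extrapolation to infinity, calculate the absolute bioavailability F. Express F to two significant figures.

Trapezoidal AUC_0→12 (rectal suppository):
  [0→3]: (0.00+51.15)/2 × 3 = 76.725
  [3→6]: (51.15+44.46)/2 × 3 = 143.415
  [6→12]: (44.46+21.76)/2 × 6 = 198.66
  Sum = 418.8 mg/L·hr
Tail: C_last/k_e = 21.76/0.133 = 163.609
AUC_0→∞ (rectal suppository) = 418.8 + 163.609 = 582.409 mg/L·hr
F = (AUC_ev/D_ev)/(AUC_iv/D_iv) = (582.409/200)/(269/50) = 2.912045/5.38 = 0.5413

F = 0.54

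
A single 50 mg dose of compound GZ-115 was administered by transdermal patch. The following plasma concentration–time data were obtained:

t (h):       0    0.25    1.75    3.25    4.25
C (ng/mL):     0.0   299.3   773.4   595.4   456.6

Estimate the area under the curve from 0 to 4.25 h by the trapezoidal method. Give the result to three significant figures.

AUC = 2390 ng/mL·h

Trapezoidal AUC_0→4.25:
  [0→0.25]: (0.0+299.3)/2 × 0.25 = 37.4125
  [0.25→1.75]: (299.3+773.4)/2 × 1.5 = 804.525
  [1.75→3.25]: (773.4+595.4)/2 × 1.5 = 1026.6
  [3.25→4.25]: (595.4+456.6)/2 × 1 = 526.0
  Sum = 2394.5375 ng/mL·h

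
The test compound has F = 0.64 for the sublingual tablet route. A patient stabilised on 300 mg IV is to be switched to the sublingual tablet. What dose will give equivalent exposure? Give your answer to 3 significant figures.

D_sublingual = 469 mg

For equal systemic exposure: F × D_ev = D_iv
D_ev = D_iv / F = 300 / 0.64 = 468.75 mg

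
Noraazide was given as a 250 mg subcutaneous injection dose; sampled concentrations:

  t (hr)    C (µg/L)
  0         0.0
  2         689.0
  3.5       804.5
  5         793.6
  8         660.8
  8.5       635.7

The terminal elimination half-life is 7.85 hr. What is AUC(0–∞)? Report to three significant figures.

Trapezoidal AUC_0→8.5:
  [0→2]: (0.0+689.0)/2 × 2 = 689.0
  [2→3.5]: (689.0+804.5)/2 × 1.5 = 1120.125
  [3.5→5]: (804.5+793.6)/2 × 1.5 = 1198.575
  [5→8]: (793.6+660.8)/2 × 3 = 2181.6
  [8→8.5]: (660.8+635.7)/2 × 0.5 = 324.125
  Sum = 5513.425 µg/L·hr
k_e = ln2 / t½ = 0.693147 / 7.85 = 0.0883 hr^-1
Extrapolated tail: C_last / k_e = 635.7 / 0.0883 = 7199.320
AUC_0→∞ = 5513.425 + 7199.320 = 12712.745 µg/L·hr

AUC = 12700 µg/L·hr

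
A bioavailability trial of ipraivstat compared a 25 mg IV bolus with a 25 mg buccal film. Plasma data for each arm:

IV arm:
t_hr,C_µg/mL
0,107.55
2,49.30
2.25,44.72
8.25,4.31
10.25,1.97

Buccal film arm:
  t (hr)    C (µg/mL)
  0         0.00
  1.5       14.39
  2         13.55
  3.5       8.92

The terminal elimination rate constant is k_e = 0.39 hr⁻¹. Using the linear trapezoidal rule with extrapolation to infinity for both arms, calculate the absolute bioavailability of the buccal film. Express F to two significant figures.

Trapezoidal AUC_0→10.25 (IV):
  [0→2]: (107.55+49.30)/2 × 2 = 156.85
  [2→2.25]: (49.30+44.72)/2 × 0.25 = 11.7525
  [2.25→8.25]: (44.72+4.31)/2 × 6 = 147.09
  [8.25→10.25]: (4.31+1.97)/2 × 2 = 6.28
  Sum = 321.9725 µg/mL·hr
IV tail: 1.97/0.39 = 5.051; AUC_iv,0→∞ = 321.9725 + 5.051 = 327.0235 µg/mL·hr
Trapezoidal AUC_0→3.5 (buccal film):
  [0→1.5]: (0.00+14.39)/2 × 1.5 = 10.7925
  [1.5→2]: (14.39+13.55)/2 × 0.5 = 6.985
  [2→3.5]: (13.55+8.92)/2 × 1.5 = 16.8525
  Sum = 34.63 µg/mL·hr
buccal film tail: 8.92/0.39 = 22.872; AUC_ev,0→∞ = 34.63 + 22.872 = 57.502 µg/mL·hr
F = (AUC_ev/D_ev)/(AUC_iv/D_iv) = (57.502/25)/(327.0235/25) = 2.30008/13.08094 = 0.1758

F = 0.18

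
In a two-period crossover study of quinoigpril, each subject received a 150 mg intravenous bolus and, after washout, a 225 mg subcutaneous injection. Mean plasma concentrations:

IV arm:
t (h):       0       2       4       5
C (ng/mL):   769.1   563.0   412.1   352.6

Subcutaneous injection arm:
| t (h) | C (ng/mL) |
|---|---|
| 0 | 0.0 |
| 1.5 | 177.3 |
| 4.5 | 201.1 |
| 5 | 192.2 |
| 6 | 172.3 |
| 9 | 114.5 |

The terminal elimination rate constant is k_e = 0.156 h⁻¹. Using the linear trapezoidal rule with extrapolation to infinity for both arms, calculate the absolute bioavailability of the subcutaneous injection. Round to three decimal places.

Trapezoidal AUC_0→5 (IV):
  [0→2]: (769.1+563.0)/2 × 2 = 1332.1
  [2→4]: (563.0+412.1)/2 × 2 = 975.1
  [4→5]: (412.1+352.6)/2 × 1 = 382.35
  Sum = 2689.55 ng/mL·h
IV tail: 352.6/0.156 = 2260.256; AUC_iv,0→∞ = 2689.55 + 2260.256 = 4949.806 ng/mL·h
Trapezoidal AUC_0→9 (subcutaneous injection):
  [0→1.5]: (0.0+177.3)/2 × 1.5 = 132.975
  [1.5→4.5]: (177.3+201.1)/2 × 3 = 567.6
  [4.5→5]: (201.1+192.2)/2 × 0.5 = 98.325
  [5→6]: (192.2+172.3)/2 × 1 = 182.25
  [6→9]: (172.3+114.5)/2 × 3 = 430.2
  Sum = 1411.35 ng/mL·h
subcutaneous injection tail: 114.5/0.156 = 733.974; AUC_ev,0→∞ = 1411.35 + 733.974 = 2145.324 ng/mL·h
F = (AUC_ev/D_ev)/(AUC_iv/D_iv) = (2145.324/225)/(4949.806/150) = 9.53477/32.9987 = 0.2889

F = 0.289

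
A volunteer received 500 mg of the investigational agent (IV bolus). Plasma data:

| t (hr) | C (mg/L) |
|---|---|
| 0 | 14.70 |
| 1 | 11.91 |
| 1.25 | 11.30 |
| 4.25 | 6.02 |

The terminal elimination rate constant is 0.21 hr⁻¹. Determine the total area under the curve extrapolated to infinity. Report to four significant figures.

Trapezoidal AUC_0→4.25:
  [0→1]: (14.70+11.91)/2 × 1 = 13.305
  [1→1.25]: (11.91+11.30)/2 × 0.25 = 2.90125
  [1.25→4.25]: (11.30+6.02)/2 × 3 = 25.98
  Sum = 42.18625 mg/L·hr
Extrapolated tail: C_last / k_e = 6.02 / 0.21 = 28.667
AUC_0→∞ = 42.18625 + 28.667 = 70.85325 mg/L·hr

AUC = 70.85 mg/L·hr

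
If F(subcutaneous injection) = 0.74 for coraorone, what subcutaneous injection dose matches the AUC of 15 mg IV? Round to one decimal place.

For equal systemic exposure: F × D_ev = D_iv
D_ev = D_iv / F = 15 / 0.74 = 20.2703 mg

D_subcutaneous = 20.3 mg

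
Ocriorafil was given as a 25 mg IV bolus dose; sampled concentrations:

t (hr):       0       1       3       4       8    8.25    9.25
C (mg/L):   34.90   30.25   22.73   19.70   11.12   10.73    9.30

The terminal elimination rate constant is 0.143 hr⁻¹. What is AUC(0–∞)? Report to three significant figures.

AUC = 246 mg/L·hr

Trapezoidal AUC_0→9.25:
  [0→1]: (34.90+30.25)/2 × 1 = 32.575
  [1→3]: (30.25+22.73)/2 × 2 = 52.98
  [3→4]: (22.73+19.70)/2 × 1 = 21.215
  [4→8]: (19.70+11.12)/2 × 4 = 61.64
  [8→8.25]: (11.12+10.73)/2 × 0.25 = 2.73125
  [8.25→9.25]: (10.73+9.30)/2 × 1 = 10.015
  Sum = 181.15625 mg/L·hr
Extrapolated tail: C_last / k_e = 9.30 / 0.143 = 65.035
AUC_0→∞ = 181.15625 + 65.035 = 246.19125 mg/L·hr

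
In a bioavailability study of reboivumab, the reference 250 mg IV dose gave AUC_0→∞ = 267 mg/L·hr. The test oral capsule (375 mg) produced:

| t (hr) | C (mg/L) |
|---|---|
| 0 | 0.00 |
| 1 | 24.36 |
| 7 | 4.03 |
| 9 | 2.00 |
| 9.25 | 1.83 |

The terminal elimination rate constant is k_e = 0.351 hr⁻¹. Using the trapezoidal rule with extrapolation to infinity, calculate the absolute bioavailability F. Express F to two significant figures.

Trapezoidal AUC_0→9.25 (oral capsule):
  [0→1]: (0.00+24.36)/2 × 1 = 12.18
  [1→7]: (24.36+4.03)/2 × 6 = 85.17
  [7→9]: (4.03+2.00)/2 × 2 = 6.03
  [9→9.25]: (2.00+1.83)/2 × 0.25 = 0.47875
  Sum = 103.85875 mg/L·hr
Tail: C_last/k_e = 1.83/0.351 = 5.214
AUC_0→∞ (oral capsule) = 103.85875 + 5.214 = 109.07275 mg/L·hr
F = (AUC_ev/D_ev)/(AUC_iv/D_iv) = (109.07275/375)/(267/250) = 0.290861/1.068 = 0.2723

F = 0.27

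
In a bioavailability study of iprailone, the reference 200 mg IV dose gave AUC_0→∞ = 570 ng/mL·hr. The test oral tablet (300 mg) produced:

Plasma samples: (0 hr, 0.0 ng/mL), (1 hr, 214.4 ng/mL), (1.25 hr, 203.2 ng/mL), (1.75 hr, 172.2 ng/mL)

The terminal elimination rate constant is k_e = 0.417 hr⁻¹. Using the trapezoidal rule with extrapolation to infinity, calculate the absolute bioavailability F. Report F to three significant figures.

Trapezoidal AUC_0→1.75 (oral tablet):
  [0→1]: (0.0+214.4)/2 × 1 = 107.2
  [1→1.25]: (214.4+203.2)/2 × 0.25 = 52.2
  [1.25→1.75]: (203.2+172.2)/2 × 0.5 = 93.85
  Sum = 253.25 ng/mL·hr
Tail: C_last/k_e = 172.2/0.417 = 412.950
AUC_0→∞ (oral tablet) = 253.25 + 412.950 = 666.2 ng/mL·hr
F = (AUC_ev/D_ev)/(AUC_iv/D_iv) = (666.2/300)/(570/200) = 2.22067/2.85 = 0.7792

F = 0.779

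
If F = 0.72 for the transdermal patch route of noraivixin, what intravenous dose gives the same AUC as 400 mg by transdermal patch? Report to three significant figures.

Systemic exposure from an extravascular dose = F × D_ev, so the equivalent IV dose is F × D_ev.
D_iv = F × D_ev = 0.72 × 400 = 288 mg

D_iv = 288 mg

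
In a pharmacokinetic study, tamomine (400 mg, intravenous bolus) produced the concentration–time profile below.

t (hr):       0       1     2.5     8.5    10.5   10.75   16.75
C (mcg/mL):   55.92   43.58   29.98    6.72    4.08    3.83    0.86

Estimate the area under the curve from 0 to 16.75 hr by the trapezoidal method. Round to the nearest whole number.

AUC = 241 mcg/mL·hr

Trapezoidal AUC_0→16.75:
  [0→1]: (55.92+43.58)/2 × 1 = 49.75
  [1→2.5]: (43.58+29.98)/2 × 1.5 = 55.17
  [2.5→8.5]: (29.98+6.72)/2 × 6 = 110.1
  [8.5→10.5]: (6.72+4.08)/2 × 2 = 10.8
  [10.5→10.75]: (4.08+3.83)/2 × 0.25 = 0.98875
  [10.75→16.75]: (3.83+0.86)/2 × 6 = 14.07
  Sum = 240.87875 mcg/mL·hr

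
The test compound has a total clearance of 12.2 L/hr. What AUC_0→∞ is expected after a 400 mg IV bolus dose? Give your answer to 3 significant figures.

AUC = 32.8 mg/L·hr

AUC_0→∞ = Dose_iv / CL
        = 400 / 12.2 = 32.7869 mg/L·hr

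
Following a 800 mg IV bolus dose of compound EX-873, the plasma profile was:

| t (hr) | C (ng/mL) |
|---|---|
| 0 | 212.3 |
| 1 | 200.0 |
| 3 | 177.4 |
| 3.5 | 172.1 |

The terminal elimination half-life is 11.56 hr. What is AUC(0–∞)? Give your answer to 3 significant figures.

AUC = 3540 ng/mL·hr

Trapezoidal AUC_0→3.5:
  [0→1]: (212.3+200.0)/2 × 1 = 206.15
  [1→3]: (200.0+177.4)/2 × 2 = 377.4
  [3→3.5]: (177.4+172.1)/2 × 0.5 = 87.375
  Sum = 670.925 ng/mL·hr
k_e = ln2 / t½ = 0.693147 / 11.56 = 0.0600 hr^-1
Extrapolated tail: C_last / k_e = 172.1 / 0.06 = 2868.333
AUC_0→∞ = 670.925 + 2868.333 = 3539.258 ng/mL·hr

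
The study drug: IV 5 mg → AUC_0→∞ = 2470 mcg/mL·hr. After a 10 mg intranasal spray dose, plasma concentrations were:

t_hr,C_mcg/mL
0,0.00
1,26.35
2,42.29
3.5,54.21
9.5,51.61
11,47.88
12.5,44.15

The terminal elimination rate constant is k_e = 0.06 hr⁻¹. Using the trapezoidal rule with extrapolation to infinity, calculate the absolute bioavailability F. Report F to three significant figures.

Trapezoidal AUC_0→12.5 (intranasal spray):
  [0→1]: (0.00+26.35)/2 × 1 = 13.175
  [1→2]: (26.35+42.29)/2 × 1 = 34.32
  [2→3.5]: (42.29+54.21)/2 × 1.5 = 72.375
  [3.5→9.5]: (54.21+51.61)/2 × 6 = 317.46
  [9.5→11]: (51.61+47.88)/2 × 1.5 = 74.6175
  [11→12.5]: (47.88+44.15)/2 × 1.5 = 69.0225
  Sum = 580.97 mcg/mL·hr
Tail: C_last/k_e = 44.15/0.06 = 735.833
AUC_0→∞ (intranasal spray) = 580.97 + 735.833 = 1316.803 mcg/mL·hr
F = (AUC_ev/D_ev)/(AUC_iv/D_iv) = (1316.803/10)/(2470/5) = 131.6803/494 = 0.2666

F = 0.267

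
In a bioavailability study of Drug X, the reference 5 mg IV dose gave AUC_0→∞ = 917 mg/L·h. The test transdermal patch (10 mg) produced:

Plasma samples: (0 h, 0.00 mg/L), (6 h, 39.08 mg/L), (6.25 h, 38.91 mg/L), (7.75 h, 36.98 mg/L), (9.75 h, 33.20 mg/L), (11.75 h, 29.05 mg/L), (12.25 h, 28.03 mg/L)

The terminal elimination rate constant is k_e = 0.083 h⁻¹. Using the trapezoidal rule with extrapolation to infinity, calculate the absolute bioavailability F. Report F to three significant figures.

Trapezoidal AUC_0→12.25 (transdermal patch):
  [0→6]: (0.00+39.08)/2 × 6 = 117.24
  [6→6.25]: (39.08+38.91)/2 × 0.25 = 9.74875
  [6.25→7.75]: (38.91+36.98)/2 × 1.5 = 56.9175
  [7.75→9.75]: (36.98+33.20)/2 × 2 = 70.18
  [9.75→11.75]: (33.20+29.05)/2 × 2 = 62.25
  [11.75→12.25]: (29.05+28.03)/2 × 0.5 = 14.27
  Sum = 330.60625 mg/L·h
Tail: C_last/k_e = 28.03/0.083 = 337.711
AUC_0→∞ (transdermal patch) = 330.60625 + 337.711 = 668.31725 mg/L·h
F = (AUC_ev/D_ev)/(AUC_iv/D_iv) = (668.31725/10)/(917/5) = 66.831725/183.4 = 0.3644

F = 0.364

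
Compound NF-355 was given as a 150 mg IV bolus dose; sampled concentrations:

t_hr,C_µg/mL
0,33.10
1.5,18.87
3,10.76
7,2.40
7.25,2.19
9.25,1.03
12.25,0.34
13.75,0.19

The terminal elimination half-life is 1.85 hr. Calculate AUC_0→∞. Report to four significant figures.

Trapezoidal AUC_0→13.75:
  [0→1.5]: (33.10+18.87)/2 × 1.5 = 38.9775
  [1.5→3]: (18.87+10.76)/2 × 1.5 = 22.2225
  [3→7]: (10.76+2.40)/2 × 4 = 26.32
  [7→7.25]: (2.40+2.19)/2 × 0.25 = 0.57375
  [7.25→9.25]: (2.19+1.03)/2 × 2 = 3.22
  [9.25→12.25]: (1.03+0.34)/2 × 3 = 2.055
  [12.25→13.75]: (0.34+0.19)/2 × 1.5 = 0.3975
  Sum = 93.76625 µg/mL·hr
k_e = ln2 / t½ = 0.693147 / 1.85 = 0.3747 hr^-1
Extrapolated tail: C_last / k_e = 0.19 / 0.3747 = 0.507
AUC_0→∞ = 93.76625 + 0.507 = 94.27325 µg/mL·hr

AUC = 94.27 µg/mL·hr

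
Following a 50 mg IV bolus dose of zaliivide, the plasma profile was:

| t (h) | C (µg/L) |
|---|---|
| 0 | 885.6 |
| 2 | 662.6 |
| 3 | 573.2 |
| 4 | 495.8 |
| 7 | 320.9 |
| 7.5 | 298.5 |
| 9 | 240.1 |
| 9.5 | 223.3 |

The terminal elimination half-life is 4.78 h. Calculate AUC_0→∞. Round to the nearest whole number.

Trapezoidal AUC_0→9.5:
  [0→2]: (885.6+662.6)/2 × 2 = 1548.2
  [2→3]: (662.6+573.2)/2 × 1 = 617.9
  [3→4]: (573.2+495.8)/2 × 1 = 534.5
  [4→7]: (495.8+320.9)/2 × 3 = 1225.05
  [7→7.5]: (320.9+298.5)/2 × 0.5 = 154.85
  [7.5→9]: (298.5+240.1)/2 × 1.5 = 403.95
  [9→9.5]: (240.1+223.3)/2 × 0.5 = 115.85
  Sum = 4600.3 µg/L·h
k_e = ln2 / t½ = 0.693147 / 4.78 = 0.1450 h^-1
Extrapolated tail: C_last / k_e = 223.3 / 0.145 = 1540.000
AUC_0→∞ = 4600.3 + 1540.000 = 6140.3 µg/L·h

AUC = 6140 µg/L·h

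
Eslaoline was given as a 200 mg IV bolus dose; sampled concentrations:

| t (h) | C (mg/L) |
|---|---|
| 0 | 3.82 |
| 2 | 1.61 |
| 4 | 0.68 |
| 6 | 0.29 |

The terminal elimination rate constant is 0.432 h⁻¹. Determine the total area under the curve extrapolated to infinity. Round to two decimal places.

Trapezoidal AUC_0→6:
  [0→2]: (3.82+1.61)/2 × 2 = 5.43
  [2→4]: (1.61+0.68)/2 × 2 = 2.29
  [4→6]: (0.68+0.29)/2 × 2 = 0.97
  Sum = 8.69 mg/L·h
Extrapolated tail: C_last / k_e = 0.29 / 0.432 = 0.671
AUC_0→∞ = 8.69 + 0.671 = 9.361 mg/L·h

AUC = 9.36 mg/L·h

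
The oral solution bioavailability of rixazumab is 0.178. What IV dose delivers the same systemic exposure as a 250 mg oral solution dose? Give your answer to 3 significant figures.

Systemic exposure from an extravascular dose = F × D_ev, so the equivalent IV dose is F × D_ev.
D_iv = F × D_ev = 0.178 × 250 = 44.5 mg

D_iv = 44.5 mg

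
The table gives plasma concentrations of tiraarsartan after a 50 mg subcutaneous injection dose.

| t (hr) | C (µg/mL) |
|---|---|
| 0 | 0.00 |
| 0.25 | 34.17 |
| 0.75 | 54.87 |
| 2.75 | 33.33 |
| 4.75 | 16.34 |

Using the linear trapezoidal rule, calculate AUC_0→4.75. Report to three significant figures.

AUC = 164 µg/mL·hr

Trapezoidal AUC_0→4.75:
  [0→0.25]: (0.00+34.17)/2 × 0.25 = 4.27125
  [0.25→0.75]: (34.17+54.87)/2 × 0.5 = 22.26
  [0.75→2.75]: (54.87+33.33)/2 × 2 = 88.2
  [2.75→4.75]: (33.33+16.34)/2 × 2 = 49.67
  Sum = 164.40125 µg/mL·hr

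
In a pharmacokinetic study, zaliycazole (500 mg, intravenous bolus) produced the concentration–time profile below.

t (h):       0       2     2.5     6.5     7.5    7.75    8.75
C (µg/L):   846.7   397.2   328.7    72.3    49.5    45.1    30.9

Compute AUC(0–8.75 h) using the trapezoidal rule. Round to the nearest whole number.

AUC = 2338 µg/L·h

Trapezoidal AUC_0→8.75:
  [0→2]: (846.7+397.2)/2 × 2 = 1243.9
  [2→2.5]: (397.2+328.7)/2 × 0.5 = 181.475
  [2.5→6.5]: (328.7+72.3)/2 × 4 = 802.0
  [6.5→7.5]: (72.3+49.5)/2 × 1 = 60.9
  [7.5→7.75]: (49.5+45.1)/2 × 0.25 = 11.825
  [7.75→8.75]: (45.1+30.9)/2 × 1 = 38.0
  Sum = 2338.1 µg/L·h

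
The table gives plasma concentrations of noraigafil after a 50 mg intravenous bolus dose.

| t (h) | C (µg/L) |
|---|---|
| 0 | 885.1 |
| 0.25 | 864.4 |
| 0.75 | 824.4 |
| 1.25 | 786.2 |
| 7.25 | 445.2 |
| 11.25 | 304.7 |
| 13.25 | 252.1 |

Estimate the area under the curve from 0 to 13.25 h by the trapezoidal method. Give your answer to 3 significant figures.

Trapezoidal AUC_0→13.25:
  [0→0.25]: (885.1+864.4)/2 × 0.25 = 218.6875
  [0.25→0.75]: (864.4+824.4)/2 × 0.5 = 422.2
  [0.75→1.25]: (824.4+786.2)/2 × 0.5 = 402.65
  [1.25→7.25]: (786.2+445.2)/2 × 6 = 3694.2
  [7.25→11.25]: (445.2+304.7)/2 × 4 = 1499.8
  [11.25→13.25]: (304.7+252.1)/2 × 2 = 556.8
  Sum = 6794.3375 µg/L·h

AUC = 6790 µg/L·h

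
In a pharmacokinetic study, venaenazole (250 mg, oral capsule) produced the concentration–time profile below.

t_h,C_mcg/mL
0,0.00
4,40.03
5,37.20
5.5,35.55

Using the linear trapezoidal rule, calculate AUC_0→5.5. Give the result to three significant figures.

AUC = 137 mcg/mL·h

Trapezoidal AUC_0→5.5:
  [0→4]: (0.00+40.03)/2 × 4 = 80.06
  [4→5]: (40.03+37.20)/2 × 1 = 38.615
  [5→5.5]: (37.20+35.55)/2 × 0.5 = 18.1875
  Sum = 136.8625 mcg/mL·h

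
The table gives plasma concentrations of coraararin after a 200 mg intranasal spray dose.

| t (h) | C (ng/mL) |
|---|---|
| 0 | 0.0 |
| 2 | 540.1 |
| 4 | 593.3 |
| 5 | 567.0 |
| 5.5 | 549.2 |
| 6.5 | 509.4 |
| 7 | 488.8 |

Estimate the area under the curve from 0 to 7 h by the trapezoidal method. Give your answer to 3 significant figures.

AUC = 3310 ng/mL·h

Trapezoidal AUC_0→7:
  [0→2]: (0.0+540.1)/2 × 2 = 540.1
  [2→4]: (540.1+593.3)/2 × 2 = 1133.4
  [4→5]: (593.3+567.0)/2 × 1 = 580.15
  [5→5.5]: (567.0+549.2)/2 × 0.5 = 279.05
  [5.5→6.5]: (549.2+509.4)/2 × 1 = 529.3
  [6.5→7]: (509.4+488.8)/2 × 0.5 = 249.55
  Sum = 3311.55 ng/mL·h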